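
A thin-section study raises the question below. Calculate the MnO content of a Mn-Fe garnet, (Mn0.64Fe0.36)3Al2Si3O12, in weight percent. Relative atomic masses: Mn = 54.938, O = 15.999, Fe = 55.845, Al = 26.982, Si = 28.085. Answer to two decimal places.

M((Mn0.64Fe0.36)3Al2Si3O12) = 496.001 g/mol; M(MnO) = 70.937 g/mol.
Moles MnO per formula unit = 1.92 Mn ÷ 1 = 1.9200.
MnO fraction = (1.9200 × 70.937) / 496.001 = 136.199/496.001 = 0.2746.

27.46 wt%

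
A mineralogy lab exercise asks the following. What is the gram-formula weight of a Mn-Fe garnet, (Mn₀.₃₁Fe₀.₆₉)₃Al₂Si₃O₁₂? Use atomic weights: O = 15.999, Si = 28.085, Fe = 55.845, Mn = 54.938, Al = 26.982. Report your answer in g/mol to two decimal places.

The formula mass is the sum 0.93·54.938 + 2.07·55.845 + 2·26.982 + 3·28.085 + 12·15.999.

496.90 g/mol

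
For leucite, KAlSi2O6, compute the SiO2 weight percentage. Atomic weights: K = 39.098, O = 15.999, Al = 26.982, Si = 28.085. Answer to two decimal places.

Molar mass of KAlSi2O6 = 1*39.098 + 1*26.982 + 2*28.085 + 6*15.999 = 218.244 g/mol.
Each formula unit contains 2 Si, equivalent to 2/1 = 2.0000 mol SiO2.
M(SiO2) = 1×28.085 + 2×15.999 = 60.083 g/mol.
Mass of SiO2 per formula unit = 2.0000 × 60.083 = 120.166 g.
SiO2 wt% = 120.166 / 218.244 × 100 = 55.06%.

55.06 wt%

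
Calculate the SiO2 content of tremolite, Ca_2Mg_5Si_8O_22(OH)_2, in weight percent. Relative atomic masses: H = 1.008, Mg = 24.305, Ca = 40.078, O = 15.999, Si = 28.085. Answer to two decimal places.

59.17 wt%

Formula mass = 812.353 g/mol.
8 Si → 8.0000 mol SiO2 per formula unit; M(SiO2) = 60.083, so SiO2 mass = 480.664 g.
480.664/812.353 × 100 = 59.17 wt%.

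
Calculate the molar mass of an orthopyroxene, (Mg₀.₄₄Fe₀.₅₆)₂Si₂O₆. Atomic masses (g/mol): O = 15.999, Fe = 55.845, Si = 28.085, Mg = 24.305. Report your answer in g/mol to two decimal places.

236.10 g/mol

The formula mass is the sum 0.88·24.305 + 1.12·55.845 + 2·28.085 + 6·15.999.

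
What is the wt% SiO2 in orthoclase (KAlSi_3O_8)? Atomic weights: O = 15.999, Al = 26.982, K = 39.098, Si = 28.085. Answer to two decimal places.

64.76 wt%

Formula mass = 278.327 g/mol.
3 Si → 3.0000 mol SiO2 per formula unit; M(SiO2) = 60.083, so SiO2 mass = 180.249 g.
180.249/278.327 × 100 = 64.76 wt%.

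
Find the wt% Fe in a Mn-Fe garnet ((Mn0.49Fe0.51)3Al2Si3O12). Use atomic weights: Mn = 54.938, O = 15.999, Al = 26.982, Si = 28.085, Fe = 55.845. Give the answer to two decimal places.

17.21 weight percent

M((Mn0.49Fe0.51)3Al2Si3O12) = 496.409 g/mol.
Fe contributes 1.53 × 55.845 = 85.443 g per mole.
85.443/496.409 = 0.1721 → 17.21%.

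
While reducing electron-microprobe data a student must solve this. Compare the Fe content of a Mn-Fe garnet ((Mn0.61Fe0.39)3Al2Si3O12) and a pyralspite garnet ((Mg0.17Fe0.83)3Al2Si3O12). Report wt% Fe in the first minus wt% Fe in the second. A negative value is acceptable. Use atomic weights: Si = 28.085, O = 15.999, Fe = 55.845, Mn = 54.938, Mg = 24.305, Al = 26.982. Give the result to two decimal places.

Fe in (Mn0.61Fe0.39)3Al2Si3O12: molar mass 496.082 g/mol; 1.17×55.845 = 65.339 g → 13.17 wt%.
Fe in (Mg0.17Fe0.83)3Al2Si3O12: molar mass 481.657 g/mol; 2.49×55.845 = 139.054 g → 28.87 wt%.
Difference = 13.17 − 28.87 = -15.70 percentage points.

-15.70 percentage points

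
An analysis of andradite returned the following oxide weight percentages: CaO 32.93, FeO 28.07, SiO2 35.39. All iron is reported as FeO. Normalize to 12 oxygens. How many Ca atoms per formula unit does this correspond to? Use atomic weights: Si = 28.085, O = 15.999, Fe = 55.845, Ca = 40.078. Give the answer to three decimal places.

3.268 Ca apfu

CaO (M=56.077): mol = 0.58723; Ca = 0.58723, O = 0.58723.
FeO (M=71.844): mol = 0.39071; Fe = 0.39071, O = 0.39071.
SiO2 (M=60.083): mol = 0.58902; Si = 0.58902, O = 1.17804.
ΣO = 2.15598; factor = 12/ΣO = 5.56591.
Ca apfu = 0.58723 × 5.56591 = 3.268.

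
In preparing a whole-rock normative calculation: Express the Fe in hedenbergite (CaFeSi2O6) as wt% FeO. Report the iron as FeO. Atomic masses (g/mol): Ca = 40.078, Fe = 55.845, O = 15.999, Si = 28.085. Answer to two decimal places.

28.96 wt%

Formula mass = 248.087 g/mol.
1 Fe → 1.0000 mol FeO per formula unit; M(FeO) = 71.844, so FeO mass = 71.844 g.
71.844/248.087 × 100 = 28.96 wt%.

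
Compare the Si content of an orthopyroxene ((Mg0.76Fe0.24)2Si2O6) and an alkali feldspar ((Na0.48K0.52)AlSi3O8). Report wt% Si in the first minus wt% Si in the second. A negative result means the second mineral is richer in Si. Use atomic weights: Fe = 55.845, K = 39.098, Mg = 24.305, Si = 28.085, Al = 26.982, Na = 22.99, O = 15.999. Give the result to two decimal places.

-5.12 percentage points

First mineral: 56.170 g Si in 215.913 g formula = 26.02 wt% Si.
Second mineral: 84.255 g Si in 270.595 g formula = 31.14 wt% Si.
26.02% − 31.14% gives a difference of -5.12 percentage points.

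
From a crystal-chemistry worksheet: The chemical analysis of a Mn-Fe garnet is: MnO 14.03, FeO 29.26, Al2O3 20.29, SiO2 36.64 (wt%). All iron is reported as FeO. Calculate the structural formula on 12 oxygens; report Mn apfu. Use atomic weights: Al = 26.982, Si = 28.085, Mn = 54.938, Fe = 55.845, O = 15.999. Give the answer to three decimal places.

0.980 Mn apfu

MnO (M=70.937): mol = 0.19778; Mn = 0.19778, O = 0.19778.
FeO (M=71.844): mol = 0.40727; Fe = 0.40727, O = 0.40727.
Al2O3 (M=101.961): mol = 0.19900; Al = 0.39800, O = 0.59700.
SiO2 (M=60.083): mol = 0.60982; Si = 0.60982, O = 1.21964.
ΣO = 2.42169; factor = 12/ΣO = 4.95522.
Mn apfu = 0.19778 × 4.95522 = 0.980.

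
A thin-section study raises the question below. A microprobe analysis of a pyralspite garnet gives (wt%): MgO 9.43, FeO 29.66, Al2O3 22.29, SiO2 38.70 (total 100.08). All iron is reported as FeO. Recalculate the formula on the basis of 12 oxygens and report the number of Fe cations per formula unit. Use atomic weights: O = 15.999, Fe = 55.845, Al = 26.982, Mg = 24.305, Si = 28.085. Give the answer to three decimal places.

1.912 Fe apfu

MgO (M=40.304): mol = 0.23397; Mg = 0.23397, O = 0.23397.
FeO (M=71.844): mol = 0.41284; Fe = 0.41284, O = 0.41284.
Al2O3 (M=101.961): mol = 0.21861; Al = 0.43722, O = 0.65583.
SiO2 (M=60.083): mol = 0.64411; Si = 0.64411, O = 1.28822.
ΣO = 2.59086; factor = 12/ΣO = 4.63167.
Fe apfu = 0.41284 × 4.63167 = 1.912.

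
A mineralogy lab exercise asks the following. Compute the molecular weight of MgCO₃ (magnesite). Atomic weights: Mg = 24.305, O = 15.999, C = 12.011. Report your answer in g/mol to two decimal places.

84.31 g/mol

The formula mass is the sum 1×24.305 + 1×12.011 + 3×15.999.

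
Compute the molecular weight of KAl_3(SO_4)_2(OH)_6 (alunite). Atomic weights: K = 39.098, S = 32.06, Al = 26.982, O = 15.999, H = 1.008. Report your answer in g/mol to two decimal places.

K: 1 × 39.098 = 39.0980
Al: 3 × 26.982 = 80.9460
S: 2 × 32.06 = 64.1200
O: 14 × 15.999 = 223.9860
H: 6 × 1.008 = 6.0480
Summing the contributions gives the formula mass.

414.20 g/mol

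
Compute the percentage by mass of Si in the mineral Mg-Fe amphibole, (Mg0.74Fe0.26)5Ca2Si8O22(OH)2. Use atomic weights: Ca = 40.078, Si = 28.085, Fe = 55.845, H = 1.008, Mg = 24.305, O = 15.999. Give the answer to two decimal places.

26.33 wt%

Formula mass = 3.70·24.305 + 1.30·55.845 + 2·40.078 + 8·28.085 + 24·15.999 + 2·1.008 = 853.355 g/mol, of which 224.680 g is Si.
So Si makes up 224.680/853.355 = 0.2633 of the mass, i.e. 26.33%.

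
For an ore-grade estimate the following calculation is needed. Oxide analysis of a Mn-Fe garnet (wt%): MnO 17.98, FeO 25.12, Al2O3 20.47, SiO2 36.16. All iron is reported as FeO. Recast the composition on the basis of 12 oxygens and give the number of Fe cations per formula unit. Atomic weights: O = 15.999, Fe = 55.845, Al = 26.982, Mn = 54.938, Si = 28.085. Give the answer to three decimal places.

1.742 Fe apfu

17.98 wt% MnO ÷ 70.937 g/mol = 0.25346 mol, giving 0.25346 Mn and 0.25346 O.
25.12 wt% FeO ÷ 71.844 g/mol = 0.34965 mol, giving 0.34965 Fe and 0.34965 O.
20.47 wt% Al2O3 ÷ 101.961 g/mol = 0.20076 mol, giving 0.40152 Al and 0.60228 O.
36.16 wt% SiO2 ÷ 60.083 g/mol = 0.60183 mol, giving 0.60183 Si and 1.20366 O.
Oxygen sums to 2.40905; scaling by 12/2.40905 = 4.98122 puts the formula on 12 O.
Fe: 0.34965 × 4.98122 = 1.742 atoms per formula unit.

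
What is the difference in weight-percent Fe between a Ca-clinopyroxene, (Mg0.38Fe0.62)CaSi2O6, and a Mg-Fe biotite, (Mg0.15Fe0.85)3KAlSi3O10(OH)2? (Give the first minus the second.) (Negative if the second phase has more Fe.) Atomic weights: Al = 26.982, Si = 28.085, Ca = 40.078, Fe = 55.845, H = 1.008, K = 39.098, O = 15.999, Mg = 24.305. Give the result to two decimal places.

-13.95 percentage points

Fe in (Mg0.38Fe0.62)CaSi2O6: molar mass 236.102 g/mol; 0.62×55.845 = 34.624 g → 14.66 wt%.
Fe in (Mg0.15Fe0.85)3KAlSi3O10(OH)2: molar mass 497.681 g/mol; 2.55×55.845 = 142.405 g → 28.61 wt%.
Difference = 14.66 − 28.61 = -13.95 percentage points.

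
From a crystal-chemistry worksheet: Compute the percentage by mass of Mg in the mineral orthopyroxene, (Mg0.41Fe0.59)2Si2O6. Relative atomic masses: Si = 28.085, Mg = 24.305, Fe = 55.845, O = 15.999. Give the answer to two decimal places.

8.37 mass %

Molar mass of (Mg0.41Fe0.59)2Si2O6: 0.82×24.305 + 1.18×55.845 + 2×28.085 + 6×15.999 = 237.991 g/mol.
Mass of Mg per formula unit: 0.82 × 24.305 = 19.930 g.
Weight fraction Mg = 19.930 / 237.991 = 0.0837.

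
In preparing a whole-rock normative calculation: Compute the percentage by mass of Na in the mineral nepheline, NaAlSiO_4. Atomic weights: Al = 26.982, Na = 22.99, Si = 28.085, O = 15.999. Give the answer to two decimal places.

16.18 weight percent

M(NaAlSiO_4) = 142.053 g/mol.
Na contributes 1 × 22.99 = 22.990 g per mole.
22.990/142.053 = 0.1618 → 16.18%.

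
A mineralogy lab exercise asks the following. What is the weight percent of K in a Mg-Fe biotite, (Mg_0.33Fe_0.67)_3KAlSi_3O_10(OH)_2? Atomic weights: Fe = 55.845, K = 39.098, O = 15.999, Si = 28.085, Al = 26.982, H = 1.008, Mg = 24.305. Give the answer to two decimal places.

Molar mass of (Mg_0.33Fe_0.67)_3KAlSi_3O_10(OH)_2: 0.99·24.305 + 2.01·55.845 + 1·39.098 + 1·26.982 + 3·28.085 + 12·15.999 + 2·1.008 = 480.649 g/mol.
Mass of K per formula unit: 1 × 39.098 = 39.098 g.
Weight fraction K = 39.098 / 480.649 = 0.0813.

8.13 wt%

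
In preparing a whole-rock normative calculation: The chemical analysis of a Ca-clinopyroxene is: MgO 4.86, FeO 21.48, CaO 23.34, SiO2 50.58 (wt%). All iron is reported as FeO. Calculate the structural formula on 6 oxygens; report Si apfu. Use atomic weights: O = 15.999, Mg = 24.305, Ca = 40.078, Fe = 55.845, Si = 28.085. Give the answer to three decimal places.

2.005 Si apfu

MgO (M=40.304): mol = 0.12058; Mg = 0.12058, O = 0.12058.
FeO (M=71.844): mol = 0.29898; Fe = 0.29898, O = 0.29898.
CaO (M=56.077): mol = 0.41621; Ca = 0.41621, O = 0.41621.
SiO2 (M=60.083): mol = 0.84184; Si = 0.84184, O = 1.68368.
ΣO = 2.51945; factor = 6/ΣO = 2.38147.
Si apfu = 0.84184 × 2.38147 = 2.005.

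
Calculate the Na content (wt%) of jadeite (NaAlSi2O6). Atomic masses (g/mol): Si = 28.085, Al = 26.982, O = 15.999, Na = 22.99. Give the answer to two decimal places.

11.37 wt%

Formula mass = 1×22.99 + 1×26.982 + 2×28.085 + 6×15.999 = 202.136 g/mol, of which 22.990 g is Na.
So Na makes up 22.990/202.136 = 0.1137 of the mass, i.e. 11.37%.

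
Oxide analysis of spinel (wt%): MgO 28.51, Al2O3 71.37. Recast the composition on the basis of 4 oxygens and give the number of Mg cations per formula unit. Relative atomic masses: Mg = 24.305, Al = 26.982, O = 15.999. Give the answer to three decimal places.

MgO: 28.51/40.304 = 0.70737 mol → 0.70737 mol Mg, 0.70737 mol O.
Al2O3: 71.37/101.961 = 0.69997 mol → 1.39994 mol Al, 2.09991 mol O.
Total oxygen = 2.80728 mol. Normalization factor = 4/2.80728 = 1.42487.
Mg per 4 O = 0.70737 × 1.42487 = 1.008.

1.008 Mg apfu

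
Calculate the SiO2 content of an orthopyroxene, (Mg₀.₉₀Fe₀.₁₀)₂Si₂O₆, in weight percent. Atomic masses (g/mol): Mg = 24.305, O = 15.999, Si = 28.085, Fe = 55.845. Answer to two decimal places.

58.03 wt%

Formula mass = 207.082 g/mol.
2 Si → 2.0000 mol SiO2 per formula unit; M(SiO2) = 60.083, so SiO2 mass = 120.166 g.
120.166/207.082 × 100 = 58.03 wt%.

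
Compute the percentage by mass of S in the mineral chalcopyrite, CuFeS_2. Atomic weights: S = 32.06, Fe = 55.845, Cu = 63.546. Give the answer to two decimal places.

34.94 mass %

Molar mass of CuFeS_2: 1*63.546 + 1*55.845 + 2*32.06 = 183.511 g/mol.
Mass of S per formula unit: 2 × 32.06 = 64.120 g.
Weight fraction S = 64.120 / 183.511 = 0.3494.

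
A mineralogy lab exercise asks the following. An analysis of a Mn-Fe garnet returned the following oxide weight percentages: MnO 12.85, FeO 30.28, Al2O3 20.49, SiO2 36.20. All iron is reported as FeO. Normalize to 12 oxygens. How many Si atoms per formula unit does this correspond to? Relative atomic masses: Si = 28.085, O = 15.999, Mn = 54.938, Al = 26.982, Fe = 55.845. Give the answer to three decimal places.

2.999 Si apfu

12.85 wt% MnO ÷ 70.937 g/mol = 0.18115 mol, giving 0.18115 Mn and 0.18115 O.
30.28 wt% FeO ÷ 71.844 g/mol = 0.42147 mol, giving 0.42147 Fe and 0.42147 O.
20.49 wt% Al2O3 ÷ 101.961 g/mol = 0.20096 mol, giving 0.40192 Al and 0.60288 O.
36.20 wt% SiO2 ÷ 60.083 g/mol = 0.60250 mol, giving 0.60250 Si and 1.20500 O.
Oxygen sums to 2.41050; scaling by 12/2.41050 = 4.97822 puts the formula on 12 O.
Si: 0.60250 × 4.97822 = 2.999 atoms per formula unit.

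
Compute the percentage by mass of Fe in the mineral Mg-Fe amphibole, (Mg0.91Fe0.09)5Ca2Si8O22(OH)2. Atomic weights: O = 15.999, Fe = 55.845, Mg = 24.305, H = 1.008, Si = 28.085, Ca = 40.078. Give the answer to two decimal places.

3.04 weight percent

Formula mass = 4.55·24.305 + 0.45·55.845 + 2·40.078 + 8·28.085 + 24·15.999 + 2·1.008 = 826.546 g/mol, of which 25.130 g is Fe.
So Fe makes up 25.130/826.546 = 0.0304 of the mass, i.e. 3.04%.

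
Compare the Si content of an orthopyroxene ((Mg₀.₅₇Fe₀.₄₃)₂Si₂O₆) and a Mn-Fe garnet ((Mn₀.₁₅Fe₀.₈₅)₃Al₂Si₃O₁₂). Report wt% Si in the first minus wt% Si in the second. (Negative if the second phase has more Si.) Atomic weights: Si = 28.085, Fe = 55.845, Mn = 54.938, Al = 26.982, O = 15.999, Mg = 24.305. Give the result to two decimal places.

7.71 percentage points

First mineral: 56.170 g Si in 227.898 g formula = 24.65 wt% Si.
Second mineral: 84.255 g Si in 497.334 g formula = 16.94 wt% Si.
24.65% − 16.94% gives a difference of 7.71 percentage points.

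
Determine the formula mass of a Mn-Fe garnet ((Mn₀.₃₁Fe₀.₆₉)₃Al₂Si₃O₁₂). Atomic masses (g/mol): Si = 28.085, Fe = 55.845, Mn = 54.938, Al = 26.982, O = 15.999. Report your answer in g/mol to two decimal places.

496.90 g/mol

M = 0.93(54.938) + 2.07(55.845) + 2(26.982) + 3(28.085) + 12(15.999)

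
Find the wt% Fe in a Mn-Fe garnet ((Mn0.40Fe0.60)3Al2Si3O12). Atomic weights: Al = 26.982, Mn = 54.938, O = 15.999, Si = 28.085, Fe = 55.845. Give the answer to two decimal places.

20.24 wt%

Formula mass = 1.20×54.938 + 1.80×55.845 + 2×26.982 + 3×28.085 + 12×15.999 = 496.654 g/mol, of which 100.521 g is Fe.
So Fe makes up 100.521/496.654 = 0.2024 of the mass, i.e. 20.24%.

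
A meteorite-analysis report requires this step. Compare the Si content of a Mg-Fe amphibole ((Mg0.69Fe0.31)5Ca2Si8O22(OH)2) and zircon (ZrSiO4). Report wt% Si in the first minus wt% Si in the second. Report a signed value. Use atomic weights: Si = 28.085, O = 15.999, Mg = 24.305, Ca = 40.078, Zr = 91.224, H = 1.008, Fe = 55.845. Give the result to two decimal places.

M((Mg0.69Fe0.31)5Ca2Si8O22(OH)2) = 861.240 g/mol, so wt% Si = 224.680/861.240 × 100 = 26.09%.
M(ZrSiO4) = 183.305 g/mol, so wt% Si = 28.085/183.305 × 100 = 15.32%.
26.09 − 15.32 = 10.77 pp.

10.77 percentage points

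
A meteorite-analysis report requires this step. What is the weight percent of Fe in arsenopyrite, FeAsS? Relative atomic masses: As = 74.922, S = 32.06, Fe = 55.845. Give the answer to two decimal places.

34.30 mass %

M(FeAsS) = 162.827 g/mol.
Fe contributes 1 × 55.845 = 55.845 g per mole.
55.845/162.827 = 0.3430 → 34.30%.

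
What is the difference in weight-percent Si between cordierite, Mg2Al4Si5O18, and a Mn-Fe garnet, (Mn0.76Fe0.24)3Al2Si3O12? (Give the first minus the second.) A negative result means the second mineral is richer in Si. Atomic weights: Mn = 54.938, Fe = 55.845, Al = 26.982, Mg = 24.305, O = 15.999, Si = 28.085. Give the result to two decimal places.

First mineral: 140.425 g Si in 584.945 g formula = 24.01 wt% Si.
Second mineral: 84.255 g Si in 495.674 g formula = 17.00 wt% Si.
24.01% − 17.00% gives a difference of 7.01 percentage points.

7.01 percentage points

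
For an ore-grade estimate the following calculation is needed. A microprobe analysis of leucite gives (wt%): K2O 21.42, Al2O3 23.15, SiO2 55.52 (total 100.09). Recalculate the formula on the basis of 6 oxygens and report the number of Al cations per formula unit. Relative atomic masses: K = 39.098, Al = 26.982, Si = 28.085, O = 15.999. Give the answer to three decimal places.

K2O (M=94.195): mol = 0.22740; K = 0.45480, O = 0.22740.
Al2O3 (M=101.961): mol = 0.22705; Al = 0.45410, O = 0.68115.
SiO2 (M=60.083): mol = 0.92406; Si = 0.92406, O = 1.84812.
ΣO = 2.75667; factor = 6/ΣO = 2.17654.
Al apfu = 0.45410 × 2.17654 = 0.988.

0.988 Al apfu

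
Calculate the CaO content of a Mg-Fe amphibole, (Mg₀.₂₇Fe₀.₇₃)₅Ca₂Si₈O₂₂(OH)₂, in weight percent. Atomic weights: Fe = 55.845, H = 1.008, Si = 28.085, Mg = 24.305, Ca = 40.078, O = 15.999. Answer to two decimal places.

12.09 wt%

Formula mass = 927.474 g/mol.
2 Ca → 2.0000 mol CaO per formula unit; M(CaO) = 56.077, so CaO mass = 112.154 g.
112.154/927.474 × 100 = 12.09 wt%.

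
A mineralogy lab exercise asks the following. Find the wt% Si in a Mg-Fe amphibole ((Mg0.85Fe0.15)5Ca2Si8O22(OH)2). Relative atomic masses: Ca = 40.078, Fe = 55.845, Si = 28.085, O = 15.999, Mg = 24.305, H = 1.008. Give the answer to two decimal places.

26.88 wt%

M((Mg0.85Fe0.15)5Ca2Si8O22(OH)2) = 836.008 g/mol.
Si contributes 8 × 28.085 = 224.680 g per mole.
224.680/836.008 = 0.2688 → 26.88%.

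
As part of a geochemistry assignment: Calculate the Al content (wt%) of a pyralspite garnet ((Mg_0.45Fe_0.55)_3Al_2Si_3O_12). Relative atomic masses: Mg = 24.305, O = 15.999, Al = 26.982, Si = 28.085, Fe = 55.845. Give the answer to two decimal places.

11.86 wt%

M((Mg_0.45Fe_0.55)_3Al_2Si_3O_12) = 455.163 g/mol.
Al contributes 2 × 26.982 = 53.964 g per mole.
53.964/455.163 = 0.1186 → 11.86%.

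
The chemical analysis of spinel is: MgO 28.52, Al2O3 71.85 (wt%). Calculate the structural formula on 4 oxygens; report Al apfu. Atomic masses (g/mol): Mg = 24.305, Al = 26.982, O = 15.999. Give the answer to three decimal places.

MgO: 28.52/40.304 = 0.70762 mol → 0.70762 mol Mg, 0.70762 mol O.
Al2O3: 71.85/101.961 = 0.70468 mol → 1.40936 mol Al, 2.11404 mol O.
Total oxygen = 2.82166 mol. Normalization factor = 4/2.82166 = 1.41761.
Al per 4 O = 1.40936 × 1.41761 = 1.998.

1.998 Al apfu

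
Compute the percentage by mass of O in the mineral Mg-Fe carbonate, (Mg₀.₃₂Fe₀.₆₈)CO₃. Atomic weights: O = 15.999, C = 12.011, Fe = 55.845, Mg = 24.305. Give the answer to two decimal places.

Molar mass of (Mg₀.₃₂Fe₀.₆₈)CO₃: 0.32×24.305 + 0.68×55.845 + 1×12.011 + 3×15.999 = 105.760 g/mol.
Mass of O per formula unit: 3 × 15.999 = 47.997 g.
Weight fraction O = 47.997 / 105.760 = 0.4538.

45.38 mass %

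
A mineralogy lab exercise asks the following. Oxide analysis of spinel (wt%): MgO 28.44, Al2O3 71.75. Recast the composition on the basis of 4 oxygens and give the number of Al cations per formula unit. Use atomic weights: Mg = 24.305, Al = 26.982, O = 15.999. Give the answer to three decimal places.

MgO (M=40.304): mol = 0.70564; Mg = 0.70564, O = 0.70564.
Al2O3 (M=101.961): mol = 0.70370; Al = 1.40740, O = 2.11110.
ΣO = 2.81674; factor = 4/ΣO = 1.42008.
Al apfu = 1.40740 × 1.42008 = 1.999.

1.999 Al apfu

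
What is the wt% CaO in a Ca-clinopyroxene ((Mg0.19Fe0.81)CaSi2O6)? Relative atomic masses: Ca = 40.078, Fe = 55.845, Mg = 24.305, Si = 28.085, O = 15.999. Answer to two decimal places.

Formula mass = 242.094 g/mol.
1 Ca → 1.0000 mol CaO per formula unit; M(CaO) = 56.077, so CaO mass = 56.077 g.
56.077/242.094 × 100 = 23.16 wt%.

23.16 wt%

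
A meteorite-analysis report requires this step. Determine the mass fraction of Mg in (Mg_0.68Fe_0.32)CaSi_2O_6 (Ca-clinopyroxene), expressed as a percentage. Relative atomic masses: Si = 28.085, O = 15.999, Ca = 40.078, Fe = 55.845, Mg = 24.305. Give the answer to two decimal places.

7.29 mass %

M((Mg_0.68Fe_0.32)CaSi_2O_6) = 226.640 g/mol.
Mg contributes 0.68 × 24.305 = 16.527 g per mole.
16.527/226.640 = 0.0729 → 7.29%.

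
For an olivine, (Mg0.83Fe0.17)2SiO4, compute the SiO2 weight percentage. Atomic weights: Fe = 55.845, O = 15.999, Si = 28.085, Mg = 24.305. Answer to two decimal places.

39.68 wt%

M((Mg0.83Fe0.17)2SiO4) = 151.415 g/mol; M(SiO2) = 60.083 g/mol.
Moles SiO2 per formula unit = 1 Si ÷ 1 = 1.0000.
SiO2 fraction = (1.0000 × 60.083) / 151.415 = 60.083/151.415 = 0.3968.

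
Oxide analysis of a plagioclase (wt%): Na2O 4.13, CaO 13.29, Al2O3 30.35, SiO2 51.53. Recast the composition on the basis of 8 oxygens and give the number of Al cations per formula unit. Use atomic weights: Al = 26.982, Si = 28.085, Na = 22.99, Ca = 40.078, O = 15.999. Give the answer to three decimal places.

Na2O: 4.13/61.979 = 0.06664 mol → 0.13328 mol Na, 0.06664 mol O.
CaO: 13.29/56.077 = 0.23700 mol → 0.23700 mol Ca, 0.23700 mol O.
Al2O3: 30.35/101.961 = 0.29766 mol → 0.59532 mol Al, 0.89298 mol O.
SiO2: 51.53/60.083 = 0.85765 mol → 0.85765 mol Si, 1.71530 mol O.
Total oxygen = 2.91192 mol. Normalization factor = 8/2.91192 = 2.74733.
Al per 8 O = 0.59532 × 2.74733 = 1.636.

1.636 Al apfu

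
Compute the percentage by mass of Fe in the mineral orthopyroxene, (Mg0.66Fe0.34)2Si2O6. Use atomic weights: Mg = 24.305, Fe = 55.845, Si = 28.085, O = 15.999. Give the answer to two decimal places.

17.09 wt%

M((Mg0.66Fe0.34)2Si2O6) = 222.221 g/mol.
Fe contributes 0.68 × 55.845 = 37.975 g per mole.
37.975/222.221 = 0.1709 → 17.09%.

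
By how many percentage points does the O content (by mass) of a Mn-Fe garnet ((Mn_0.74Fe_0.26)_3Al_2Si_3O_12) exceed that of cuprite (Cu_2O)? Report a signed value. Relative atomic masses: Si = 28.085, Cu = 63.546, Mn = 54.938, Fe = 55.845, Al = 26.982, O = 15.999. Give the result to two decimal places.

M((Mn_0.74Fe_0.26)_3Al_2Si_3O_12) = 495.728 g/mol, so wt% O = 191.988/495.728 × 100 = 38.73%.
M(Cu_2O) = 143.091 g/mol, so wt% O = 15.999/143.091 × 100 = 11.18%.
38.73 − 11.18 = 27.55 pp.

27.55 percentage points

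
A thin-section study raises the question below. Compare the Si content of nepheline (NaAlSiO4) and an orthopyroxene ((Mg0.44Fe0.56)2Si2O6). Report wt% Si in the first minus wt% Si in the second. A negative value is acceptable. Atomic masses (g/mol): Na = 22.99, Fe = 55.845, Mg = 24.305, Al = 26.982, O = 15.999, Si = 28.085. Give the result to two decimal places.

M(NaAlSiO4) = 142.053 g/mol, so wt% Si = 28.085/142.053 × 100 = 19.77%.
M((Mg0.44Fe0.56)2Si2O6) = 236.099 g/mol, so wt% Si = 56.170/236.099 × 100 = 23.79%.
19.77 − 23.79 = -4.02 pp.

-4.02 percentage points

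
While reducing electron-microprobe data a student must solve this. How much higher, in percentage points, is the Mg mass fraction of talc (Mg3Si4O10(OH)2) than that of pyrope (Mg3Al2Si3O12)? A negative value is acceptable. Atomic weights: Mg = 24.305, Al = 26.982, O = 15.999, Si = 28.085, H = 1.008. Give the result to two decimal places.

Mg in Mg3Si4O10(OH)2: molar mass 379.259 g/mol; 3×24.305 = 72.915 g → 19.23 wt%.
Mg in Mg3Al2Si3O12: molar mass 403.122 g/mol; 3×24.305 = 72.915 g → 18.09 wt%.
Difference = 19.23 − 18.09 = 1.14 percentage points.

1.14 percentage points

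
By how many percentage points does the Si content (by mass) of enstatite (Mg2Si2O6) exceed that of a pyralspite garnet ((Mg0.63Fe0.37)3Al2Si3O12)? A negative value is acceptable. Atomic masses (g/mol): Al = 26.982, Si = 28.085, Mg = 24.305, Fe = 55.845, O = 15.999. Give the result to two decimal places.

8.75 percentage points

First mineral: 56.170 g Si in 200.774 g formula = 27.98 wt% Si.
Second mineral: 84.255 g Si in 438.131 g formula = 19.23 wt% Si.
27.98% − 19.23% gives a difference of 8.75 percentage points.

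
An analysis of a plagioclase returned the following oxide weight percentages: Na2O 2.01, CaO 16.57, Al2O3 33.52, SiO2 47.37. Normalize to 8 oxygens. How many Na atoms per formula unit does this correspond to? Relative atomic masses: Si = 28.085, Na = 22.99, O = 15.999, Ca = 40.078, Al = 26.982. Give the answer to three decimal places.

Na2O (M=61.979): mol = 0.03243; Na = 0.06486, O = 0.03243.
CaO (M=56.077): mol = 0.29549; Ca = 0.29549, O = 0.29549.
Al2O3 (M=101.961): mol = 0.32875; Al = 0.65750, O = 0.98625.
SiO2 (M=60.083): mol = 0.78841; Si = 0.78841, O = 1.57682.
ΣO = 2.89099; factor = 8/ΣO = 2.76722.
Na apfu = 0.06486 × 2.76722 = 0.179.

0.179 Na apfu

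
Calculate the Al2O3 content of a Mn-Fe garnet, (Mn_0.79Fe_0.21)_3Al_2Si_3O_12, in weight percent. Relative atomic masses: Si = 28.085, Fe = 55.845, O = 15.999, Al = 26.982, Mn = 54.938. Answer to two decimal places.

Formula mass = 495.592 g/mol.
2 Al → 1.0000 mol Al2O3 per formula unit; M(Al2O3) = 101.961, so Al2O3 mass = 101.961 g.
101.961/495.592 × 100 = 20.57 wt%.

20.57 wt%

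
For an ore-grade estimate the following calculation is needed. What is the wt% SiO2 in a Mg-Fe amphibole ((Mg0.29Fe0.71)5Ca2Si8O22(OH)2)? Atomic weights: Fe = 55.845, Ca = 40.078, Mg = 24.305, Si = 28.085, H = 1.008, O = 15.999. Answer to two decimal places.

M((Mg0.29Fe0.71)5Ca2Si8O22(OH)2) = 924.320 g/mol; M(SiO2) = 60.083 g/mol.
Moles SiO2 per formula unit = 8 Si ÷ 1 = 8.0000.
SiO2 fraction = (8.0000 × 60.083) / 924.320 = 480.664/924.320 = 0.5200.

52.00 wt%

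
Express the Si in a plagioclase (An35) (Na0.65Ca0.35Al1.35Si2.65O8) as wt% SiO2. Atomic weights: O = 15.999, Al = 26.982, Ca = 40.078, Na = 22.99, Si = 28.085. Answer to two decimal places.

Molar mass of Na0.65Ca0.35Al1.35Si2.65O8 = 0.65×22.99 + 0.35×40.078 + 1.35×26.982 + 2.65×28.085 + 8×15.999 = 267.814 g/mol.
Each formula unit contains 2.65 Si, equivalent to 2.65/1 = 2.6500 mol SiO2.
M(SiO2) = 1×28.085 + 2×15.999 = 60.083 g/mol.
Mass of SiO2 per formula unit = 2.6500 × 60.083 = 159.220 g.
SiO2 wt% = 159.220 / 267.814 × 100 = 59.45%.

59.45 wt%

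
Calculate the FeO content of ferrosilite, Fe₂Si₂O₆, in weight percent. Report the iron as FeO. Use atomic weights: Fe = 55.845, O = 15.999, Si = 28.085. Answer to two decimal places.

54.46 wt%

Formula mass = 263.854 g/mol.
2 Fe → 2.0000 mol FeO per formula unit; M(FeO) = 71.844, so FeO mass = 143.688 g.
143.688/263.854 × 100 = 54.46 wt%.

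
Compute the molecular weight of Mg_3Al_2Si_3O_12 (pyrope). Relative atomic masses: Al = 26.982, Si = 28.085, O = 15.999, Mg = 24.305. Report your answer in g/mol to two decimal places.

Mg: 3 × 24.305 = 72.9150
Al: 2 × 26.982 = 53.9640
Si: 3 × 28.085 = 84.2550
O: 12 × 15.999 = 191.9880
Summing the contributions gives the formula mass.

403.12 g/mol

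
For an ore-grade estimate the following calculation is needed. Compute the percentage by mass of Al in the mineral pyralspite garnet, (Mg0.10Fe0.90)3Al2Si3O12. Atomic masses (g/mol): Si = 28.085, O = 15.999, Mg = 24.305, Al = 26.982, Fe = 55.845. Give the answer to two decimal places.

M((Mg0.10Fe0.90)3Al2Si3O12) = 488.280 g/mol.
Al contributes 2 × 26.982 = 53.964 g per mole.
53.964/488.280 = 0.1105 → 11.05%.

11.05 wt%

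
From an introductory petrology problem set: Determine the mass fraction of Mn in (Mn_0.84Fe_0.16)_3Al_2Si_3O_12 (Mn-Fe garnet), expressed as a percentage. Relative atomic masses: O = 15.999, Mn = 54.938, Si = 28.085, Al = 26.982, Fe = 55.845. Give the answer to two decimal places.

M((Mn_0.84Fe_0.16)_3Al_2Si_3O_12) = 495.456 g/mol.
Mn contributes 2.52 × 54.938 = 138.444 g per mole.
138.444/495.456 = 0.2794 → 27.94%.

27.94 wt%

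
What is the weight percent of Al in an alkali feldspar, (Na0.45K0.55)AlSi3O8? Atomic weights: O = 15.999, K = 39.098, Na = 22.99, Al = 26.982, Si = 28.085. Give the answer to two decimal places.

M((Na0.45K0.55)AlSi3O8) = 271.078 g/mol.
Al contributes 1 × 26.982 = 26.982 g per mole.
26.982/271.078 = 0.0995 → 9.95%.

9.95 weight percent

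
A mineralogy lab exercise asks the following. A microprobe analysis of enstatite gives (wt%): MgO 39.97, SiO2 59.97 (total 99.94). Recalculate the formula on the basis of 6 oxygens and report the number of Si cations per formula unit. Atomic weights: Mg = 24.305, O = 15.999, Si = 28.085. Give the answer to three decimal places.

2.004 Si apfu

MgO: 39.97/40.304 = 0.99171 mol → 0.99171 mol Mg, 0.99171 mol O.
SiO2: 59.97/60.083 = 0.99812 mol → 0.99812 mol Si, 1.99624 mol O.
Total oxygen = 2.98795 mol. Normalization factor = 6/2.98795 = 2.00807.
Si per 6 O = 0.99812 × 2.00807 = 2.004.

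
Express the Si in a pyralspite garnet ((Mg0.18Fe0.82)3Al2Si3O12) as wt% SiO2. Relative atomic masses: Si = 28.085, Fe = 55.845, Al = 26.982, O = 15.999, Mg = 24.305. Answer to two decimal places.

37.50 wt%

Formula mass = 480.710 g/mol.
3 Si → 3.0000 mol SiO2 per formula unit; M(SiO2) = 60.083, so SiO2 mass = 180.249 g.
180.249/480.710 × 100 = 37.50 wt%.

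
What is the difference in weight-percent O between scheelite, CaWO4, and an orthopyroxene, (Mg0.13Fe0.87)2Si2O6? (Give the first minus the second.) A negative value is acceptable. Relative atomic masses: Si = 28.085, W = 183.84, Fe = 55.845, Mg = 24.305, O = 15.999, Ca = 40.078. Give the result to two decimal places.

-15.32 percentage points

First mineral: 63.996 g O in 287.914 g formula = 22.23 wt% O.
Second mineral: 95.994 g O in 255.654 g formula = 37.55 wt% O.
22.23% − 37.55% gives a difference of -15.32 percentage points.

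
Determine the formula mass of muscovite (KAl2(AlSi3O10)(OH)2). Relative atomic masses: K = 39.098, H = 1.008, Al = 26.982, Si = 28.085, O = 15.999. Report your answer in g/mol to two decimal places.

398.30 g/mol

K: 1 × 39.098 = 39.0980
Al: 3 × 26.982 = 80.9460
Si: 3 × 28.085 = 84.2550
O: 12 × 15.999 = 191.9880
H: 2 × 1.008 = 2.0160
Summing the contributions gives the formula mass.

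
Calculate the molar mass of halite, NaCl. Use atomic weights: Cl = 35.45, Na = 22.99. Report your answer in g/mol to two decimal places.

58.44 g/mol

Na: 1 × 22.99 = 22.9900
Cl: 1 × 35.45 = 35.4500
Summing the contributions gives the formula mass.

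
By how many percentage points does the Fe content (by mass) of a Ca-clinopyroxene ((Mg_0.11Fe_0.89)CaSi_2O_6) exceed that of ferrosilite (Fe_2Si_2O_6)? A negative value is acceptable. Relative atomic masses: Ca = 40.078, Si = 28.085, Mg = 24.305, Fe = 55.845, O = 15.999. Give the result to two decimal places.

-22.01 percentage points

Fe in (Mg_0.11Fe_0.89)CaSi_2O_6: molar mass 244.618 g/mol; 0.89×55.845 = 49.702 g → 20.32 wt%.
Fe in Fe_2Si_2O_6: molar mass 263.854 g/mol; 2×55.845 = 111.690 g → 42.33 wt%.
Difference = 20.32 − 42.33 = -22.01 percentage points.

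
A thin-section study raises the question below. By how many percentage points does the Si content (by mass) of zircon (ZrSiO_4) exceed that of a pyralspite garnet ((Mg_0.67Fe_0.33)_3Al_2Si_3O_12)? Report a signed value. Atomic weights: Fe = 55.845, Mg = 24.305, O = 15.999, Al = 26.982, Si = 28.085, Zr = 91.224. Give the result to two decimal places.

M(ZrSiO_4) = 183.305 g/mol, so wt% Si = 28.085/183.305 × 100 = 15.32%.
M((Mg_0.67Fe_0.33)_3Al_2Si_3O_12) = 434.347 g/mol, so wt% Si = 84.255/434.347 × 100 = 19.40%.
15.32 − 19.40 = -4.08 pp.

-4.08 percentage points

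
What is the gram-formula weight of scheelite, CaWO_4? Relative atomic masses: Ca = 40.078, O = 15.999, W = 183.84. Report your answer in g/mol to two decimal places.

287.91 g/mol

Ca: 1 × 40.078 = 40.0780
W: 1 × 183.84 = 183.8400
O: 4 × 15.999 = 63.9960
Summing the contributions gives the formula mass.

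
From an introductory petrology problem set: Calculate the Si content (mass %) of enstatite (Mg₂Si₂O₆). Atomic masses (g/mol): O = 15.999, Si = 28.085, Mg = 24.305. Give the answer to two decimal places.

27.98 mass %

Molar mass of Mg₂Si₂O₆: 2·24.305 + 2·28.085 + 6·15.999 = 200.774 g/mol.
Mass of Si per formula unit: 2 × 28.085 = 56.170 g.
Weight fraction Si = 56.170 / 200.774 = 0.2798.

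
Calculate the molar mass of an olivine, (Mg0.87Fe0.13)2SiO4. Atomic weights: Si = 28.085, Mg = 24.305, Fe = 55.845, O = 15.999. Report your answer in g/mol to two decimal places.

148.89 g/mol

Mg: 1.74 × 24.305 = 42.2907
Fe: 0.26 × 55.845 = 14.5197
Si: 1 × 28.085 = 28.0850
O: 4 × 15.999 = 63.9960
Summing the contributions gives the formula mass.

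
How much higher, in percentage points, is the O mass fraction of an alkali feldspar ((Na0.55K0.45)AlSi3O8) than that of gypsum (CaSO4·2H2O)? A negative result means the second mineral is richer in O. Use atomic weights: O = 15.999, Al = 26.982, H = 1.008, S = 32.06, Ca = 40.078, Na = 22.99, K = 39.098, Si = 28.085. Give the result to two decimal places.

M((Na0.55K0.45)AlSi3O8) = 269.468 g/mol, so wt% O = 127.992/269.468 × 100 = 47.50%.
M(CaSO4·2H2O) = 172.164 g/mol, so wt% O = 95.994/172.164 × 100 = 55.76%.
47.50 − 55.76 = -8.26 pp.

-8.26 percentage points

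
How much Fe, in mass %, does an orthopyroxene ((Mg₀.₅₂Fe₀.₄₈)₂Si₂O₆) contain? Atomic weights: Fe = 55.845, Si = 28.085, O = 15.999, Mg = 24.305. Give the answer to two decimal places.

Molar mass of (Mg₀.₅₂Fe₀.₄₈)₂Si₂O₆: 1.04×24.305 + 0.96×55.845 + 2×28.085 + 6×15.999 = 231.052 g/mol.
Mass of Fe per formula unit: 0.96 × 55.845 = 53.611 g.
Weight fraction Fe = 53.611 / 231.052 = 0.2320.

23.20 mass %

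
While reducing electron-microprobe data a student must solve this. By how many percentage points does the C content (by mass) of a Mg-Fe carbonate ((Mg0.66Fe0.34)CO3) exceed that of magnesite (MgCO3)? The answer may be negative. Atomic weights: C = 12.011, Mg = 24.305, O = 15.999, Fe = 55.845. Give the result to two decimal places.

-1.61 percentage points

M((Mg0.66Fe0.34)CO3) = 95.037 g/mol, so wt% C = 12.011/95.037 × 100 = 12.64%.
M(MgCO3) = 84.313 g/mol, so wt% C = 12.011/84.313 × 100 = 14.25%.
12.64 − 14.25 = -1.61 pp.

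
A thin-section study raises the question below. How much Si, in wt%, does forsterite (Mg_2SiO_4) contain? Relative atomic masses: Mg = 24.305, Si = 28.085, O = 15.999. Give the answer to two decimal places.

19.96 wt%

Formula mass = 2·24.305 + 1·28.085 + 4·15.999 = 140.691 g/mol, of which 28.085 g is Si.
So Si makes up 28.085/140.691 = 0.1996 of the mass, i.e. 19.96%.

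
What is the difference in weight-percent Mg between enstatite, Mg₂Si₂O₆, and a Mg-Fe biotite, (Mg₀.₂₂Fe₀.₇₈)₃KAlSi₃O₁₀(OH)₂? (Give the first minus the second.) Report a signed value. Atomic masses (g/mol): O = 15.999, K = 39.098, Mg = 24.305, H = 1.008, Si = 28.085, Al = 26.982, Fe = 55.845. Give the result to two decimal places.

20.94 percentage points

First mineral: 48.610 g Mg in 200.774 g formula = 24.21 wt% Mg.
Second mineral: 16.041 g Mg in 491.058 g formula = 3.27 wt% Mg.
24.21% − 3.27% gives a difference of 20.94 percentage points.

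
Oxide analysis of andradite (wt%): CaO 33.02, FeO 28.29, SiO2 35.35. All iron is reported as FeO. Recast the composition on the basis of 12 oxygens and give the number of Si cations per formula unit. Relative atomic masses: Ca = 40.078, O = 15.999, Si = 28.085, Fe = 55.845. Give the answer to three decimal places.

33.02 wt% CaO ÷ 56.077 g/mol = 0.58883 mol, giving 0.58883 Ca and 0.58883 O.
28.29 wt% FeO ÷ 71.844 g/mol = 0.39377 mol, giving 0.39377 Fe and 0.39377 O.
35.35 wt% SiO2 ÷ 60.083 g/mol = 0.58835 mol, giving 0.58835 Si and 1.17670 O.
Oxygen sums to 2.15930; scaling by 12/2.15930 = 5.55736 puts the formula on 12 O.
Si: 0.58835 × 5.55736 = 3.270 atoms per formula unit.

3.270 Si apfu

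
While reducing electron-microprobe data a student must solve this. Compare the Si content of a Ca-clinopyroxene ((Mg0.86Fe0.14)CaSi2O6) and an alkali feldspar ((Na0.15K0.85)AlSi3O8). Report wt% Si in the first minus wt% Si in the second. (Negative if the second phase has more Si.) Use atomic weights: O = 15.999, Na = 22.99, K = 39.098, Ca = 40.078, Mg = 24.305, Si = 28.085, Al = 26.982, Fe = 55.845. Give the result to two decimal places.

M((Mg0.86Fe0.14)CaSi2O6) = 220.963 g/mol, so wt% Si = 56.170/220.963 × 100 = 25.42%.
M((Na0.15K0.85)AlSi3O8) = 275.911 g/mol, so wt% Si = 84.255/275.911 × 100 = 30.54%.
25.42 − 30.54 = -5.12 pp.

-5.12 percentage points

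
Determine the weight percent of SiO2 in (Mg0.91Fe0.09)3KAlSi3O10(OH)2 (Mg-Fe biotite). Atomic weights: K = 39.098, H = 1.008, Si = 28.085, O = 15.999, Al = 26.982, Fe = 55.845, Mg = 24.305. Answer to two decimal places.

42.33 wt%

M((Mg0.91Fe0.09)3KAlSi3O10(OH)2) = 425.770 g/mol; M(SiO2) = 60.083 g/mol.
Moles SiO2 per formula unit = 3 Si ÷ 1 = 3.0000.
SiO2 fraction = (3.0000 × 60.083) / 425.770 = 180.249/425.770 = 0.4233.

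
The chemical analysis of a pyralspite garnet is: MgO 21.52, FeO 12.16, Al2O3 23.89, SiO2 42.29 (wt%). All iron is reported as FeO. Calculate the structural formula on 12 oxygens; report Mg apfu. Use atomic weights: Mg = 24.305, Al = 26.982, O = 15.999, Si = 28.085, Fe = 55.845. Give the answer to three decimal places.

21.52 wt% MgO ÷ 40.304 g/mol = 0.53394 mol, giving 0.53394 Mg and 0.53394 O.
12.16 wt% FeO ÷ 71.844 g/mol = 0.16926 mol, giving 0.16926 Fe and 0.16926 O.
23.89 wt% Al2O3 ÷ 101.961 g/mol = 0.23431 mol, giving 0.46862 Al and 0.70293 O.
42.29 wt% SiO2 ÷ 60.083 g/mol = 0.70386 mol, giving 0.70386 Si and 1.40772 O.
Oxygen sums to 2.81385; scaling by 12/2.81385 = 4.26462 puts the formula on 12 O.
Mg: 0.53394 × 4.26462 = 2.277 atoms per formula unit.

2.277 Mg apfu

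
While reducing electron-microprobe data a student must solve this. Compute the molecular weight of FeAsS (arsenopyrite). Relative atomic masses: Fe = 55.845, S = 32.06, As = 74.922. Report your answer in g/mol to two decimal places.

162.83 g/mol

M = 1(55.845) + 1(74.922) + 1(32.06)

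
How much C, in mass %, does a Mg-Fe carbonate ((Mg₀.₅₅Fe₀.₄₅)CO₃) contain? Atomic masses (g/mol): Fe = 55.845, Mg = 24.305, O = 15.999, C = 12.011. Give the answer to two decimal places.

M((Mg₀.₅₅Fe₀.₄₅)CO₃) = 98.506 g/mol.
C contributes 1 × 12.011 = 12.011 g per mole.
12.011/98.506 = 0.1219 → 12.19%.

12.19 mass %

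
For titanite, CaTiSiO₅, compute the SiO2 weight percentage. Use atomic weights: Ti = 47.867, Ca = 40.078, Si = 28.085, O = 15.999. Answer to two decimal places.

Formula mass = 196.025 g/mol.
1 Si → 1.0000 mol SiO2 per formula unit; M(SiO2) = 60.083, so SiO2 mass = 60.083 g.
60.083/196.025 × 100 = 30.65 wt%.

30.65 wt%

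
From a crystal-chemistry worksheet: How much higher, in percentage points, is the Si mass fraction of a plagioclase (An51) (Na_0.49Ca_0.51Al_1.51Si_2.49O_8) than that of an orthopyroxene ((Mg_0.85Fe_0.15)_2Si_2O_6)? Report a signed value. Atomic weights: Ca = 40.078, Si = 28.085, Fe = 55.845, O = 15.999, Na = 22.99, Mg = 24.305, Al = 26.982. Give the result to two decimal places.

-0.85 percentage points

First mineral: 69.932 g Si in 270.371 g formula = 25.87 wt% Si.
Second mineral: 56.170 g Si in 210.236 g formula = 26.72 wt% Si.
25.87% − 26.72% gives a difference of -0.85 percentage points.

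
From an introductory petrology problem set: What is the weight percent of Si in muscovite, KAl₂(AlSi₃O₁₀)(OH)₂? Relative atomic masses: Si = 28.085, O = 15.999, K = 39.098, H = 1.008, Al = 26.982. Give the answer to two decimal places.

21.15 mass %

Formula mass = 1×39.098 + 3×26.982 + 3×28.085 + 12×15.999 + 2×1.008 = 398.303 g/mol, of which 84.255 g is Si.
So Si makes up 84.255/398.303 = 0.2115 of the mass, i.e. 21.15%.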